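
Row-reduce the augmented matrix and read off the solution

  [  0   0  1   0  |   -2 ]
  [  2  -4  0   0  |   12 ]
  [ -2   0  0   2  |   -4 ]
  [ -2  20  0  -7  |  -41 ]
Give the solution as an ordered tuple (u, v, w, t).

Swap R1 and R2.
  [  2  -4  0   0  |   12 ]
  [  0   0  1   0  |   -2 ]
  [ -2   0  0   2  |   -4 ]
  [ -2  20  0  -7  |  -41 ]
Multiply R1 by 1/2.
  [  1  -2  0   0  |    6 ]
  [  0   0  1   0  |   -2 ]
  [ -2   0  0   2  |   -4 ]
  [ -2  20  0  -7  |  -41 ]
Add 2 times R1 to R3.
  [  1  -2  0   0  |    6 ]
  [  0   0  1   0  |   -2 ]
  [  0  -4  0   2  |    8 ]
  [ -2  20  0  -7  |  -41 ]
Add 2 times R1 to R4.
  [ 1  -2  0   0  |    6 ]
  [ 0   0  1   0  |   -2 ]
  [ 0  -4  0   2  |    8 ]
  [ 0  16  0  -7  |  -29 ]
Swap R2 and R3.
  [ 1  -2  0   0  |    6 ]
  [ 0  -4  0   2  |    8 ]
  [ 0   0  1   0  |   -2 ]
  [ 0  16  0  -7  |  -29 ]
Multiply R2 by -1/4.
  [ 1  -2  0     0  |    6 ]
  [ 0   1  0  -1/2  |   -2 ]
  [ 0   0  1     0  |   -2 ]
  [ 0  16  0    -7  |  -29 ]
Subtract 16 times R2 from R4.
  [ 1  -2  0     0  |   6 ]
  [ 0   1  0  -1/2  |  -2 ]
  [ 0   0  1     0  |  -2 ]
  [ 0   0  0     1  |   3 ]
Add 1/2 times R4 to R2.
  [ 1  -2  0  0  |     6 ]
  [ 0   1  0  0  |  -1/2 ]
  [ 0   0  1  0  |    -2 ]
  [ 0   0  0  1  |     3 ]
Add 2 times R2 to R1.
  [ 1  0  0  0  |     5 ]
  [ 0  1  0  0  |  -1/2 ]
  [ 0  0  1  0  |    -2 ]
  [ 0  0  0  1  |     3 ]
Reading off the last column: u = 5, v = -1/2, w = -2, t = 3.

(5, -1/2, -2, 3)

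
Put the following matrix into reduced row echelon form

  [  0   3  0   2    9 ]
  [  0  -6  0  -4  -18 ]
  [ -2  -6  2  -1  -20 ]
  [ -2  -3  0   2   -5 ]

Swap R1 and R3.
  [ -2  -6  2  -1  -20 ]
  [  0  -6  0  -4  -18 ]
  [  0   3  0   2    9 ]
  [ -2  -3  0   2   -5 ]
Multiply R1 by -1/2.
  [  1   3  -1  1/2   10 ]
  [  0  -6   0   -4  -18 ]
  [  0   3   0    2    9 ]
  [ -2  -3   0    2   -5 ]
Add 2 times R1 to R4.
  [ 1   3  -1  1/2   10 ]
  [ 0  -6   0   -4  -18 ]
  [ 0   3   0    2    9 ]
  [ 0   3  -2    3   15 ]
Multiply R2 by -1/6.
  [ 1  3  -1  1/2  10 ]
  [ 0  1   0  2/3   3 ]
  [ 0  3   0    2   9 ]
  [ 0  3  -2    3  15 ]
Subtract 3 times R2 from R3.
  [ 1  3  -1  1/2  10 ]
  [ 0  1   0  2/3   3 ]
  [ 0  0   0    0   0 ]
  [ 0  3  -2    3  15 ]
Subtract 3 times R2 from R4.
  [ 1  3  -1  1/2  10 ]
  [ 0  1   0  2/3   3 ]
  [ 0  0   0    0   0 ]
  [ 0  0  -2    1   6 ]
Swap R3 and R4.
  [ 1  3  -1  1/2  10 ]
  [ 0  1   0  2/3   3 ]
  [ 0  0  -2    1   6 ]
  [ 0  0   0    0   0 ]
Multiply R3 by -1/2.
  [ 1  3  -1   1/2  10 ]
  [ 0  1   0   2/3   3 ]
  [ 0  0   1  -1/2  -3 ]
  [ 0  0   0     0   0 ]
Add R3 to R1.
  [ 1  3  0     0   7 ]
  [ 0  1  0   2/3   3 ]
  [ 0  0  1  -1/2  -3 ]
  [ 0  0  0     0   0 ]
Subtract 3 times R2 from R1.
  [ 1  0  0    -2  -2 ]
  [ 0  1  0   2/3   3 ]
  [ 0  0  1  -1/2  -3 ]
  [ 0  0  0     0   0 ]

[[1, 0, 0, -2, -2], [0, 1, 0, 2/3, 3], [0, 0, 1, -1/2, -3], [0, 0, 0, 0, 0]]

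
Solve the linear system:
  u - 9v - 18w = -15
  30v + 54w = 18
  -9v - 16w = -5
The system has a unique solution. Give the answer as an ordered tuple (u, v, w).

Form the augmented matrix and row-reduce:
  [ 1  -9  -18  |  -15 ]
  [ 0  30   54  |   18 ]
  [ 0  -9  -16  |   -5 ]
Multiply R2 by 1/30.
Add 9 times R2 to R3.
Multiply R3 by 5.
Subtract 9/5 times R3 from R2.
Add 18 times R3 to R1.
Add 9 times R2 to R1.
Reading off the last column: u = -6, v = -3, w = 2.

(-6, -3, 2)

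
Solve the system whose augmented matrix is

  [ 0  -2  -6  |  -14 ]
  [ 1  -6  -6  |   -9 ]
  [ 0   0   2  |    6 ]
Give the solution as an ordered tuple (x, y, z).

(-3, -2, 3)

r1 <-> r2
r2 -> -1/2·r2
r3 -> 1/2·r3
r2 -> r2 − 3·r3
r1 -> r1 + 6·r3
r1 -> r1 + 6·r2
Reading off the last column: x = -3, y = -2, z = 3.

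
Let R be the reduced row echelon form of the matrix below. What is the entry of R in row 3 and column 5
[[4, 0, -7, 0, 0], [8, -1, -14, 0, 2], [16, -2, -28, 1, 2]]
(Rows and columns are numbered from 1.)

-2

ρ1 -> 1/4·ρ1
  [  1   0  -7/4  0  0 ]
  [  8  -1   -14  0  2 ]
  [ 16  -2   -28  1  2 ]
ρ2 -> ρ2 − 8·ρ1
  [  1   0  -7/4  0  0 ]
  [  0  -1     0  0  2 ]
  [ 16  -2   -28  1  2 ]
ρ3 -> ρ3 − 16·ρ1
  [ 1   0  -7/4  0  0 ]
  [ 0  -1     0  0  2 ]
  [ 0  -2     0  1  2 ]
ρ2 -> -1·ρ2
  [ 1   0  -7/4  0   0 ]
  [ 0   1     0  0  -2 ]
  [ 0  -2     0  1   2 ]
ρ3 -> ρ3 + 2·ρ2
  [ 1  0  -7/4  0   0 ]
  [ 0  1     0  0  -2 ]
  [ 0  0     0  1  -2 ]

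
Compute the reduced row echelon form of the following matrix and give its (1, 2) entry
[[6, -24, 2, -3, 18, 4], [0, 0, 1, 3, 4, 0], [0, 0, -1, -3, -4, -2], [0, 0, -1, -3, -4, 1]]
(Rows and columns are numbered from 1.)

-4

R1 ← 1/6·R1
R3 ← R3 + R2
R4 ← R4 + R2
R3 ← -1/2·R3
R4 ← R4 − R3
R1 ← R1 − 2/3·R3
R1 ← R1 − 1/3·R2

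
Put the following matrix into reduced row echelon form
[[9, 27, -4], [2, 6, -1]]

[[1, 3, 0], [0, 0, 1]]

ρ1 := 1/9·ρ1
  [ 1  3  -4/9 ]
  [ 2  6    -1 ]
ρ2 := ρ2 − 2·ρ1
  [ 1  3  -4/9 ]
  [ 0  0  -1/9 ]
ρ2 := -9·ρ2
  [ 1  3  -4/9 ]
  [ 0  0     1 ]
ρ1 := ρ1 + 4/9·ρ2
  [ 1  3  0 ]
  [ 0  0  1 ]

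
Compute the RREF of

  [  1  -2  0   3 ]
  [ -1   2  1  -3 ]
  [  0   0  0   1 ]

R2 := R2 + R1
  [ 1  -2  0  3 ]
  [ 0   0  1  0 ]
  [ 0   0  0  1 ]
R1 := R1 − 3·R3
  [ 1  -2  0  0 ]
  [ 0   0  1  0 ]
  [ 0   0  0  1 ]

[[1, -2, 0, 0], [0, 0, 1, 0], [0, 0, 0, 1]]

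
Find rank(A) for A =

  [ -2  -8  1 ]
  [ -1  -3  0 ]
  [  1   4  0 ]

rank = 3

R1 ← -1/2·R1
  [  1   4  -1/2 ]
  [ -1  -3     0 ]
  [  1   4     0 ]
R2 ← R2 + R1
  [ 1  4  -1/2 ]
  [ 0  1  -1/2 ]
  [ 1  4     0 ]
R3 ← R3 − R1
  [ 1  4  -1/2 ]
  [ 0  1  -1/2 ]
  [ 0  0   1/2 ]
R3 ← 2·R3
  [ 1  4  -1/2 ]
  [ 0  1  -1/2 ]
  [ 0  0     1 ]
R2 ← R2 + 1/2·R3
  [ 1  4  -1/2 ]
  [ 0  1     0 ]
  [ 0  0     1 ]
R1 ← R1 + 1/2·R3
  [ 1  4  0 ]
  [ 0  1  0 ]
  [ 0  0  1 ]
R1 ← R1 − 4·R2
  [ 1  0  0 ]
  [ 0  1  0 ]
  [ 0  0  1 ]
The reduced form has 3 nonzero rows.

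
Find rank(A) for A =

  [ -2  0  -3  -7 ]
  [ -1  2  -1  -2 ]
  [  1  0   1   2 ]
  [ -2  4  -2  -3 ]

rank = 4

ρ1 -> -1/2·ρ1
  [  1  0  3/2  7/2 ]
  [ -1  2   -1   -2 ]
  [  1  0    1    2 ]
  [ -2  4   -2   -3 ]
ρ2 -> ρ2 + ρ1
  [  1  0  3/2  7/2 ]
  [  0  2  1/2  3/2 ]
  [  1  0    1    2 ]
  [ -2  4   -2   -3 ]
ρ3 -> ρ3 − ρ1
  [  1  0   3/2   7/2 ]
  [  0  2   1/2   3/2 ]
  [  0  0  -1/2  -3/2 ]
  [ -2  4    -2    -3 ]
ρ4 -> ρ4 + 2·ρ1
  [ 1  0   3/2   7/2 ]
  [ 0  2   1/2   3/2 ]
  [ 0  0  -1/2  -3/2 ]
  [ 0  4     1     4 ]
ρ2 -> 1/2·ρ2
  [ 1  0   3/2   7/2 ]
  [ 0  1   1/4   3/4 ]
  [ 0  0  -1/2  -3/2 ]
  [ 0  4     1     4 ]
ρ4 -> ρ4 − 4·ρ2
  [ 1  0   3/2   7/2 ]
  [ 0  1   1/4   3/4 ]
  [ 0  0  -1/2  -3/2 ]
  [ 0  0     0     1 ]
ρ3 -> -2·ρ3
  [ 1  0  3/2  7/2 ]
  [ 0  1  1/4  3/4 ]
  [ 0  0    1    3 ]
  [ 0  0    0    1 ]
ρ3 -> ρ3 − 3·ρ4
  [ 1  0  3/2  7/2 ]
  [ 0  1  1/4  3/4 ]
  [ 0  0    1    0 ]
  [ 0  0    0    1 ]
ρ2 -> ρ2 − 3/4·ρ4
  [ 1  0  3/2  7/2 ]
  [ 0  1  1/4    0 ]
  [ 0  0    1    0 ]
  [ 0  0    0    1 ]
ρ1 -> ρ1 − 7/2·ρ4
  [ 1  0  3/2  0 ]
  [ 0  1  1/4  0 ]
  [ 0  0    1  0 ]
  [ 0  0    0  1 ]
ρ2 -> ρ2 − 1/4·ρ3
  [ 1  0  3/2  0 ]
  [ 0  1    0  0 ]
  [ 0  0    1  0 ]
  [ 0  0    0  1 ]
ρ1 -> ρ1 − 3/2·ρ3
  [ 1  0  0  0 ]
  [ 0  1  0  0 ]
  [ 0  0  1  0 ]
  [ 0  0  0  1 ]
The reduced form has 4 nonzero rows.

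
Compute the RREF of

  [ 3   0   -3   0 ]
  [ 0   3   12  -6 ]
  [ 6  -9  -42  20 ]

R1 ← 1/3·R1
R3 ← R3 − 6·R1
R2 ← 1/3·R2
R3 ← R3 + 9·R2
R3 ← 1/2·R3
R2 ← R2 + 2·R3

[[1, 0, -1, 0], [0, 1, 4, 0], [0, 0, 0, 1]]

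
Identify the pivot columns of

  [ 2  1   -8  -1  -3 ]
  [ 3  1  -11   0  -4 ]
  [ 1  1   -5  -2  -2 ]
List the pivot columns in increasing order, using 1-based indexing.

1, 2

R1 ← 1/2·R1
  [ 1  1/2   -4  -1/2  -3/2 ]
  [ 3    1  -11     0    -4 ]
  [ 1    1   -5    -2    -2 ]
R2 ← R2 − 3·R1
  [ 1   1/2  -4  -1/2  -3/2 ]
  [ 0  -1/2   1   3/2   1/2 ]
  [ 1     1  -5    -2    -2 ]
R3 ← R3 − R1
  [ 1   1/2  -4  -1/2  -3/2 ]
  [ 0  -1/2   1   3/2   1/2 ]
  [ 0   1/2  -1  -3/2  -1/2 ]
R2 ← -2·R2
  [ 1  1/2  -4  -1/2  -3/2 ]
  [ 0    1  -2    -3    -1 ]
  [ 0  1/2  -1  -3/2  -1/2 ]
R3 ← R3 − 1/2·R2
  [ 1  1/2  -4  -1/2  -3/2 ]
  [ 0    1  -2    -3    -1 ]
  [ 0    0   0     0     0 ]
R1 ← R1 − 1/2·R2
  [ 1  0  -3   1  -1 ]
  [ 0  1  -2  -3  -1 ]
  [ 0  0   0   0   0 ]
Pivot columns are the columns containing a leading 1.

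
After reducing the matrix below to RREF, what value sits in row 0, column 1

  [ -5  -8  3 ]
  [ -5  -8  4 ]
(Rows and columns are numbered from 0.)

ρ1 -> -1/5·ρ1
  [  1  8/5  -3/5 ]
  [ -5   -8     4 ]
ρ2 -> ρ2 + 5·ρ1
  [ 1  8/5  -3/5 ]
  [ 0    0     1 ]
ρ1 -> ρ1 + 3/5·ρ2
  [ 1  8/5  0 ]
  [ 0    0  1 ]

8/5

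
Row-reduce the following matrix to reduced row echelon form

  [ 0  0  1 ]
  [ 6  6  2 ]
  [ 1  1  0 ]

R1 ↔ R2
  [ 6  6  2 ]
  [ 0  0  1 ]
  [ 1  1  0 ]
R1 -> 1/6·R1
  [ 1  1  1/3 ]
  [ 0  0    1 ]
  [ 1  1    0 ]
R3 -> R3 − R1
  [ 1  1   1/3 ]
  [ 0  0     1 ]
  [ 0  0  -1/3 ]
R3 -> R3 + 1/3·R2
  [ 1  1  1/3 ]
  [ 0  0    1 ]
  [ 0  0    0 ]
R1 -> R1 − 1/3·R2
  [ 1  1  0 ]
  [ 0  0  1 ]
  [ 0  0  0 ]

[[1, 1, 0], [0, 0, 1], [0, 0, 0]]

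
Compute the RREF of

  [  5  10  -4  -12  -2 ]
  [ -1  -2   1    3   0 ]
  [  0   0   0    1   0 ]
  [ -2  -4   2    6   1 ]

[[1, 2, 0, 0, 0], [0, 0, 1, 0, 0], [0, 0, 0, 1, 0], [0, 0, 0, 0, 1]]

ρ1 := 1/5·ρ1
  [  1   2  -4/5  -12/5  -2/5 ]
  [ -1  -2     1      3     0 ]
  [  0   0     0      1     0 ]
  [ -2  -4     2      6     1 ]
ρ2 := ρ2 + ρ1
  [  1   2  -4/5  -12/5  -2/5 ]
  [  0   0   1/5    3/5  -2/5 ]
  [  0   0     0      1     0 ]
  [ -2  -4     2      6     1 ]
ρ4 := ρ4 + 2·ρ1
  [ 1  2  -4/5  -12/5  -2/5 ]
  [ 0  0   1/5    3/5  -2/5 ]
  [ 0  0     0      1     0 ]
  [ 0  0   2/5    6/5   1/5 ]
ρ2 := 5·ρ2
  [ 1  2  -4/5  -12/5  -2/5 ]
  [ 0  0     1      3    -2 ]
  [ 0  0     0      1     0 ]
  [ 0  0   2/5    6/5   1/5 ]
ρ4 := ρ4 − 2/5·ρ2
  [ 1  2  -4/5  -12/5  -2/5 ]
  [ 0  0     1      3    -2 ]
  [ 0  0     0      1     0 ]
  [ 0  0     0      0     1 ]
ρ2 := ρ2 + 2·ρ4
  [ 1  2  -4/5  -12/5  -2/5 ]
  [ 0  0     1      3     0 ]
  [ 0  0     0      1     0 ]
  [ 0  0     0      0     1 ]
ρ1 := ρ1 + 2/5·ρ4
  [ 1  2  -4/5  -12/5  0 ]
  [ 0  0     1      3  0 ]
  [ 0  0     0      1  0 ]
  [ 0  0     0      0  1 ]
ρ2 := ρ2 − 3·ρ3
  [ 1  2  -4/5  -12/5  0 ]
  [ 0  0     1      0  0 ]
  [ 0  0     0      1  0 ]
  [ 0  0     0      0  1 ]
ρ1 := ρ1 + 12/5·ρ3
  [ 1  2  -4/5  0  0 ]
  [ 0  0     1  0  0 ]
  [ 0  0     0  1  0 ]
  [ 0  0     0  0  1 ]
ρ1 := ρ1 + 4/5·ρ2
  [ 1  2  0  0  0 ]
  [ 0  0  1  0  0 ]
  [ 0  0  0  1  0 ]
  [ 0  0  0  0  1 ]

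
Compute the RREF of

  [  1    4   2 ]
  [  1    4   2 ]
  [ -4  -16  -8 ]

[[1, 4, 2], [0, 0, 0], [0, 0, 0]]

R2 -> R2 − R1
  [  1    4   2 ]
  [  0    0   0 ]
  [ -4  -16  -8 ]
R3 -> R3 + 4·R1
  [ 1  4  2 ]
  [ 0  0  0 ]
  [ 0  0  0 ]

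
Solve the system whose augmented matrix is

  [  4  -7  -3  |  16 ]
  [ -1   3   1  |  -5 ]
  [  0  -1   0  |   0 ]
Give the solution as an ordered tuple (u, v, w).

R1 -> 1/4·R1
R2 -> R2 + R1
R2 -> 4/5·R2
R3 -> R3 + R2
R3 -> 5·R3
R2 -> R2 − 1/5·R3
R1 -> R1 + 3/4·R3
R1 -> R1 + 7/4·R2
Reading off the last column: u = 1, v = 0, w = -4.

(1, 0, -4)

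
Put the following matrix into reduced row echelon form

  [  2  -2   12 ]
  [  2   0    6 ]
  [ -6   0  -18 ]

[[1, 0, 3], [0, 1, -3], [0, 0, 0]]

r1 := 1/2·r1
  [  1  -1    6 ]
  [  2   0    6 ]
  [ -6   0  -18 ]
r2 := r2 − 2·r1
  [  1  -1    6 ]
  [  0   2   -6 ]
  [ -6   0  -18 ]
r3 := r3 + 6·r1
  [ 1  -1   6 ]
  [ 0   2  -6 ]
  [ 0  -6  18 ]
r2 := 1/2·r2
  [ 1  -1   6 ]
  [ 0   1  -3 ]
  [ 0  -6  18 ]
r3 := r3 + 6·r2
  [ 1  -1   6 ]
  [ 0   1  -3 ]
  [ 0   0   0 ]
r1 := r1 + r2
  [ 1  0   3 ]
  [ 0  1  -3 ]
  [ 0  0   0 ]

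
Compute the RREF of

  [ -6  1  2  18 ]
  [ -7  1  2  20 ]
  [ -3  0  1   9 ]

[[1, 0, 0, -2], [0, 1, 0, 0], [0, 0, 1, 3]]

Multiply R1 by -1/6.
  [  1  -1/6  -1/3  -3 ]
  [ -7     1     2  20 ]
  [ -3     0     1   9 ]
Add 7 times R1 to R2.
  [  1  -1/6  -1/3  -3 ]
  [  0  -1/6  -1/3  -1 ]
  [ -3     0     1   9 ]
Add 3 times R1 to R3.
  [ 1  -1/6  -1/3  -3 ]
  [ 0  -1/6  -1/3  -1 ]
  [ 0  -1/2     0   0 ]
Multiply R2 by -6.
  [ 1  -1/6  -1/3  -3 ]
  [ 0     1     2   6 ]
  [ 0  -1/2     0   0 ]
Add 1/2 times R2 to R3.
  [ 1  -1/6  -1/3  -3 ]
  [ 0     1     2   6 ]
  [ 0     0     1   3 ]
Subtract 2 times R3 from R2.
  [ 1  -1/6  -1/3  -3 ]
  [ 0     1     0   0 ]
  [ 0     0     1   3 ]
Add 1/3 times R3 to R1.
  [ 1  -1/6  0  -2 ]
  [ 0     1  0   0 ]
  [ 0     0  1   3 ]
Add 1/6 times R2 to R1.
  [ 1  0  0  -2 ]
  [ 0  1  0   0 ]
  [ 0  0  1   3 ]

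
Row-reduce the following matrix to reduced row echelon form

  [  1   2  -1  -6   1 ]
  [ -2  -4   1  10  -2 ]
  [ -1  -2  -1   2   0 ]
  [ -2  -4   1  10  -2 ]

[[1, 2, 0, -4, 0], [0, 0, 1, 2, 0], [0, 0, 0, 0, 1], [0, 0, 0, 0, 0]]

r2 -> r2 + 2·r1
r3 -> r3 + r1
r4 -> r4 + 2·r1
r2 -> -1·r2
r3 -> r3 + 2·r2
r4 -> r4 + r2
r1 -> r1 − r3
r1 -> r1 + r2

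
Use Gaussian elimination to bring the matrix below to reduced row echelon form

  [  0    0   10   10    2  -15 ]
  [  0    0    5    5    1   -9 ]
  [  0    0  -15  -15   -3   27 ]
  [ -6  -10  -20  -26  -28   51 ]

R1 <=> R4
  [ -6  -10  -20  -26  -28   51 ]
  [  0    0    5    5    1   -9 ]
  [  0    0  -15  -15   -3   27 ]
  [  0    0   10   10    2  -15 ]
R1 ← -1/6·R1
  [ 1  5/3  10/3  13/3  14/3  -17/2 ]
  [ 0    0     5     5     1     -9 ]
  [ 0    0   -15   -15    -3     27 ]
  [ 0    0    10    10     2    -15 ]
R2 ← 1/5·R2
  [ 1  5/3  10/3  13/3  14/3  -17/2 ]
  [ 0    0     1     1   1/5   -9/5 ]
  [ 0    0   -15   -15    -3     27 ]
  [ 0    0    10    10     2    -15 ]
R3 ← R3 + 15·R2
  [ 1  5/3  10/3  13/3  14/3  -17/2 ]
  [ 0    0     1     1   1/5   -9/5 ]
  [ 0    0     0     0     0      0 ]
  [ 0    0    10    10     2    -15 ]
R4 ← R4 − 10·R2
  [ 1  5/3  10/3  13/3  14/3  -17/2 ]
  [ 0    0     1     1   1/5   -9/5 ]
  [ 0    0     0     0     0      0 ]
  [ 0    0     0     0     0      3 ]
R3 <=> R4
  [ 1  5/3  10/3  13/3  14/3  -17/2 ]
  [ 0    0     1     1   1/5   -9/5 ]
  [ 0    0     0     0     0      3 ]
  [ 0    0     0     0     0      0 ]
R3 ← 1/3·R3
  [ 1  5/3  10/3  13/3  14/3  -17/2 ]
  [ 0    0     1     1   1/5   -9/5 ]
  [ 0    0     0     0     0      1 ]
  [ 0    0     0     0     0      0 ]
R2 ← R2 + 9/5·R3
  [ 1  5/3  10/3  13/3  14/3  -17/2 ]
  [ 0    0     1     1   1/5      0 ]
  [ 0    0     0     0     0      1 ]
  [ 0    0     0     0     0      0 ]
R1 ← R1 + 17/2·R3
  [ 1  5/3  10/3  13/3  14/3  0 ]
  [ 0    0     1     1   1/5  0 ]
  [ 0    0     0     0     0  1 ]
  [ 0    0     0     0     0  0 ]
R1 ← R1 − 10/3·R2
  [ 1  5/3  0  1    4  0 ]
  [ 0    0  1  1  1/5  0 ]
  [ 0    0  0  0    0  1 ]
  [ 0    0  0  0    0  0 ]

[[1, 5/3, 0, 1, 4, 0], [0, 0, 1, 1, 1/5, 0], [0, 0, 0, 0, 0, 1], [0, 0, 0, 0, 0, 0]]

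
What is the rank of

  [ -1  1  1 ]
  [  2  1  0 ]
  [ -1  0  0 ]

rank = 3

ρ1 ← -1·ρ1
  [  1  -1  -1 ]
  [  2   1   0 ]
  [ -1   0   0 ]
ρ2 ← ρ2 − 2·ρ1
  [  1  -1  -1 ]
  [  0   3   2 ]
  [ -1   0   0 ]
ρ3 ← ρ3 + ρ1
  [ 1  -1  -1 ]
  [ 0   3   2 ]
  [ 0  -1  -1 ]
ρ2 ← 1/3·ρ2
  [ 1  -1   -1 ]
  [ 0   1  2/3 ]
  [ 0  -1   -1 ]
ρ3 ← ρ3 + ρ2
  [ 1  -1    -1 ]
  [ 0   1   2/3 ]
  [ 0   0  -1/3 ]
ρ3 ← -3·ρ3
  [ 1  -1   -1 ]
  [ 0   1  2/3 ]
  [ 0   0    1 ]
ρ2 ← ρ2 − 2/3·ρ3
  [ 1  -1  -1 ]
  [ 0   1   0 ]
  [ 0   0   1 ]
ρ1 ← ρ1 + ρ3
  [ 1  -1  0 ]
  [ 0   1  0 ]
  [ 0   0  1 ]
ρ1 ← ρ1 + ρ2
  [ 1  0  0 ]
  [ 0  1  0 ]
  [ 0  0  1 ]
The reduced form has 3 nonzero rows.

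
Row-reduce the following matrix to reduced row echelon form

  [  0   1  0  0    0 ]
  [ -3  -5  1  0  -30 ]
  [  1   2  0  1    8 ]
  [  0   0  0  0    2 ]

[[1, 0, 0, 1, 0], [0, 1, 0, 0, 0], [0, 0, 1, 3, 0], [0, 0, 0, 0, 1]]

R1 ↔ R2
  [ -3  -5  1  0  -30 ]
  [  0   1  0  0    0 ]
  [  1   2  0  1    8 ]
  [  0   0  0  0    2 ]
R1 → -1/3·R1
  [ 1  5/3  -1/3  0  10 ]
  [ 0    1     0  0   0 ]
  [ 1    2     0  1   8 ]
  [ 0    0     0  0   2 ]
R3 → R3 − R1
  [ 1  5/3  -1/3  0  10 ]
  [ 0    1     0  0   0 ]
  [ 0  1/3   1/3  1  -2 ]
  [ 0    0     0  0   2 ]
R3 → R3 − 1/3·R2
  [ 1  5/3  -1/3  0  10 ]
  [ 0    1     0  0   0 ]
  [ 0    0   1/3  1  -2 ]
  [ 0    0     0  0   2 ]
R3 → 3·R3
  [ 1  5/3  -1/3  0  10 ]
  [ 0    1     0  0   0 ]
  [ 0    0     1  3  -6 ]
  [ 0    0     0  0   2 ]
R4 → 1/2·R4
  [ 1  5/3  -1/3  0  10 ]
  [ 0    1     0  0   0 ]
  [ 0    0     1  3  -6 ]
  [ 0    0     0  0   1 ]
R3 → R3 + 6·R4
  [ 1  5/3  -1/3  0  10 ]
  [ 0    1     0  0   0 ]
  [ 0    0     1  3   0 ]
  [ 0    0     0  0   1 ]
R1 → R1 − 10·R4
  [ 1  5/3  -1/3  0  0 ]
  [ 0    1     0  0  0 ]
  [ 0    0     1  3  0 ]
  [ 0    0     0  0  1 ]
R1 → R1 + 1/3·R3
  [ 1  5/3  0  1  0 ]
  [ 0    1  0  0  0 ]
  [ 0    0  1  3  0 ]
  [ 0    0  0  0  1 ]
R1 → R1 − 5/3·R2
  [ 1  0  0  1  0 ]
  [ 0  1  0  0  0 ]
  [ 0  0  1  3  0 ]
  [ 0  0  0  0  1 ]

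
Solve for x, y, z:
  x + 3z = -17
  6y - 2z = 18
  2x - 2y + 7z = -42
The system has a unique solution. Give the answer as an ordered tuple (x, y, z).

Form the augmented matrix and row-reduce:
  [ 1   0   3  |  -17 ]
  [ 0   6  -2  |   18 ]
  [ 2  -2   7  |  -42 ]
R3 ← R3 − 2·R1
  [ 1   0   3  |  -17 ]
  [ 0   6  -2  |   18 ]
  [ 0  -2   1  |   -8 ]
R2 ← 1/6·R2
  [ 1   0     3  |  -17 ]
  [ 0   1  -1/3  |    3 ]
  [ 0  -2     1  |   -8 ]
R3 ← R3 + 2·R2
  [ 1  0     3  |  -17 ]
  [ 0  1  -1/3  |    3 ]
  [ 0  0   1/3  |   -2 ]
R3 ← 3·R3
  [ 1  0     3  |  -17 ]
  [ 0  1  -1/3  |    3 ]
  [ 0  0     1  |   -6 ]
R2 ← R2 + 1/3·R3
  [ 1  0  3  |  -17 ]
  [ 0  1  0  |    1 ]
  [ 0  0  1  |   -6 ]
R1 ← R1 − 3·R3
  [ 1  0  0  |   1 ]
  [ 0  1  0  |   1 ]
  [ 0  0  1  |  -6 ]
Reading off the last column: x = 1, y = 1, z = -6.

(1, 1, -6)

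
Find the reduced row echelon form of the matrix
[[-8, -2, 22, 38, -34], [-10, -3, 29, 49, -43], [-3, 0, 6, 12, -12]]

[[1, 0, -2, -4, 4], [0, 1, -3, -3, 1], [0, 0, 0, 0, 0]]

ρ1 ← -1/8·ρ1
  [   1  1/4  -11/4  -19/4  17/4 ]
  [ -10   -3     29     49   -43 ]
  [  -3    0      6     12   -12 ]
ρ2 ← ρ2 + 10·ρ1
  [  1   1/4  -11/4  -19/4  17/4 ]
  [  0  -1/2    3/2    3/2  -1/2 ]
  [ -3     0      6     12   -12 ]
ρ3 ← ρ3 + 3·ρ1
  [ 1   1/4  -11/4  -19/4  17/4 ]
  [ 0  -1/2    3/2    3/2  -1/2 ]
  [ 0   3/4   -9/4   -9/4   3/4 ]
ρ2 ← -2·ρ2
  [ 1  1/4  -11/4  -19/4  17/4 ]
  [ 0    1     -3     -3     1 ]
  [ 0  3/4   -9/4   -9/4   3/4 ]
ρ3 ← ρ3 − 3/4·ρ2
  [ 1  1/4  -11/4  -19/4  17/4 ]
  [ 0    1     -3     -3     1 ]
  [ 0    0      0      0     0 ]
ρ1 ← ρ1 − 1/4·ρ2
  [ 1  0  -2  -4  4 ]
  [ 0  1  -3  -3  1 ]
  [ 0  0   0   0  0 ]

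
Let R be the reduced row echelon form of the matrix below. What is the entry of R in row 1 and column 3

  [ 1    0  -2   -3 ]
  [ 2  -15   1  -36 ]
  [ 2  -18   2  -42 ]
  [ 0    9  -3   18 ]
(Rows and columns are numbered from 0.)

2

Subtract 2 times R1 from R2.
Subtract 2 times R1 from R3.
Multiply R2 by -1/15.
Add 18 times R2 to R3.
Subtract 9 times R2 from R4.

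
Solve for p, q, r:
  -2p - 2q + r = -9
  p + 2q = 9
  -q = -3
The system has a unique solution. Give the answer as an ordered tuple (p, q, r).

(3, 3, 3)

Form the augmented matrix and row-reduce:
  [ -2  -2  1  |  -9 ]
  [  1   2  0  |   9 ]
  [  0  -1  0  |  -3 ]
R1 → -1/2·R1
  [ 1   1  -1/2  |  9/2 ]
  [ 1   2     0  |    9 ]
  [ 0  -1     0  |   -3 ]
R2 → R2 − R1
  [ 1   1  -1/2  |  9/2 ]
  [ 0   1   1/2  |  9/2 ]
  [ 0  -1     0  |   -3 ]
R3 → R3 + R2
  [ 1  1  -1/2  |  9/2 ]
  [ 0  1   1/2  |  9/2 ]
  [ 0  0   1/2  |  3/2 ]
R3 → 2·R3
  [ 1  1  -1/2  |  9/2 ]
  [ 0  1   1/2  |  9/2 ]
  [ 0  0     1  |    3 ]
R2 → R2 − 1/2·R3
  [ 1  1  -1/2  |  9/2 ]
  [ 0  1     0  |    3 ]
  [ 0  0     1  |    3 ]
R1 → R1 + 1/2·R3
  [ 1  1  0  |  6 ]
  [ 0  1  0  |  3 ]
  [ 0  0  1  |  3 ]
R1 → R1 − R2
  [ 1  0  0  |  3 ]
  [ 0  1  0  |  3 ]
  [ 0  0  1  |  3 ]
Reading off the last column: p = 3, q = 3, r = 3.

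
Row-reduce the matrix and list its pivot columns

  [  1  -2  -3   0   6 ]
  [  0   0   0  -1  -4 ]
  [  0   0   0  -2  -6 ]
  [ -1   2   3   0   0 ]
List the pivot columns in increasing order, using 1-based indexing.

1, 4, 5

R4 := R4 + R1
  [ 1  -2  -3   0   6 ]
  [ 0   0   0  -1  -4 ]
  [ 0   0   0  -2  -6 ]
  [ 0   0   0   0   6 ]
R2 := -1·R2
  [ 1  -2  -3   0   6 ]
  [ 0   0   0   1   4 ]
  [ 0   0   0  -2  -6 ]
  [ 0   0   0   0   6 ]
R3 := R3 + 2·R2
  [ 1  -2  -3  0  6 ]
  [ 0   0   0  1  4 ]
  [ 0   0   0  0  2 ]
  [ 0   0   0  0  6 ]
R3 := 1/2·R3
  [ 1  -2  -3  0  6 ]
  [ 0   0   0  1  4 ]
  [ 0   0   0  0  1 ]
  [ 0   0   0  0  6 ]
R4 := R4 − 6·R3
  [ 1  -2  -3  0  6 ]
  [ 0   0   0  1  4 ]
  [ 0   0   0  0  1 ]
  [ 0   0   0  0  0 ]
R2 := R2 − 4·R3
  [ 1  -2  -3  0  6 ]
  [ 0   0   0  1  0 ]
  [ 0   0   0  0  1 ]
  [ 0   0   0  0  0 ]
R1 := R1 − 6·R3
  [ 1  -2  -3  0  0 ]
  [ 0   0   0  1  0 ]
  [ 0   0   0  0  1 ]
  [ 0   0   0  0  0 ]
Pivot columns are the columns containing a leading 1.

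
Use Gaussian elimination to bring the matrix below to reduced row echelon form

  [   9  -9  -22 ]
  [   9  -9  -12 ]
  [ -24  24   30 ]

[[1, -1, 0], [0, 0, 1], [0, 0, 0]]

Multiply r1 by 1/9.
  [   1  -1  -22/9 ]
  [   9  -9    -12 ]
  [ -24  24     30 ]
Subtract 9 times r1 from r2.
  [   1  -1  -22/9 ]
  [   0   0     10 ]
  [ -24  24     30 ]
Add 24 times r1 to r3.
  [ 1  -1  -22/9 ]
  [ 0   0     10 ]
  [ 0   0  -86/3 ]
Multiply r2 by 1/10.
  [ 1  -1  -22/9 ]
  [ 0   0      1 ]
  [ 0   0  -86/3 ]
Add 86/3 times r2 to r3.
  [ 1  -1  -22/9 ]
  [ 0   0      1 ]
  [ 0   0      0 ]
Add 22/9 times r2 to r1.
  [ 1  -1  0 ]
  [ 0   0  1 ]
  [ 0   0  0 ]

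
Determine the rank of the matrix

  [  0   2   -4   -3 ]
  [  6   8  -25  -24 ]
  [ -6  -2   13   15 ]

R1 <-> R2
R1 := 1/6·R1
R3 := R3 + 6·R1
R2 := 1/2·R2
R3 := R3 − 6·R2
R1 := R1 − 4/3·R2
The reduced form has 2 nonzero rows.

rank = 2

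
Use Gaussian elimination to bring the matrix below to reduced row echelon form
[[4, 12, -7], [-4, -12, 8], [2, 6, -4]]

[[1, 3, 0], [0, 0, 1], [0, 0, 0]]

Multiply R1 by 1/4.
Add 4 times R1 to R2.
Subtract 2 times R1 from R3.
Add 1/2 times R2 to R3.
Add 7/4 times R2 to R1.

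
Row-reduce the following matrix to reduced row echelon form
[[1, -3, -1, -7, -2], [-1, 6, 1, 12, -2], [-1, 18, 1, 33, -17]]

R2 → R2 + R1
  [  1  -3  -1  -7   -2 ]
  [  0   3   0   5   -4 ]
  [ -1  18   1  33  -17 ]
R3 → R3 + R1
  [ 1  -3  -1  -7   -2 ]
  [ 0   3   0   5   -4 ]
  [ 0  15   0  26  -19 ]
R2 → 1/3·R2
  [ 1  -3  -1   -7    -2 ]
  [ 0   1   0  5/3  -4/3 ]
  [ 0  15   0   26   -19 ]
R3 → R3 − 15·R2
  [ 1  -3  -1   -7    -2 ]
  [ 0   1   0  5/3  -4/3 ]
  [ 0   0   0    1     1 ]
R2 → R2 − 5/3·R3
  [ 1  -3  -1  -7  -2 ]
  [ 0   1   0   0  -3 ]
  [ 0   0   0   1   1 ]
R1 → R1 + 7·R3
  [ 1  -3  -1  0   5 ]
  [ 0   1   0  0  -3 ]
  [ 0   0   0  1   1 ]
R1 → R1 + 3·R2
  [ 1  0  -1  0  -4 ]
  [ 0  1   0  0  -3 ]
  [ 0  0   0  1   1 ]

[[1, 0, -1, 0, -4], [0, 1, 0, 0, -3], [0, 0, 0, 1, 1]]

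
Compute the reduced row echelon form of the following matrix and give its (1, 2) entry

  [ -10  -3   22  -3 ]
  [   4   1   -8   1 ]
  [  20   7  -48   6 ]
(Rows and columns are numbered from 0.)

-4

R1 → -1/10·R1
R2 → R2 − 4·R1
R3 → R3 − 20·R1
R2 → -5·R2
R3 → R3 − R2
R3 → -1·R3
R2 → R2 − R3
R1 → R1 − 3/10·R3
R1 → R1 − 3/10·R2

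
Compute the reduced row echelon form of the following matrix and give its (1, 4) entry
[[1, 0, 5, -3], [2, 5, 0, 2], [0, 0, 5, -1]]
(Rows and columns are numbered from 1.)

R2 -> R2 − 2·R1
R2 -> 1/5·R2
R3 -> 1/5·R3
R2 -> R2 + 2·R3
R1 -> R1 − 5·R3

-2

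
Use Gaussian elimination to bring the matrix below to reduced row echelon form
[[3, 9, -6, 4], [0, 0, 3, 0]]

[[1, 3, 0, 4/3], [0, 0, 1, 0]]

Multiply ρ1 by 1/3.
  [ 1  3  -2  4/3 ]
  [ 0  0   3    0 ]
Multiply ρ2 by 1/3.
  [ 1  3  -2  4/3 ]
  [ 0  0   1    0 ]
Add 2 times ρ2 to ρ1.
  [ 1  3  0  4/3 ]
  [ 0  0  1    0 ]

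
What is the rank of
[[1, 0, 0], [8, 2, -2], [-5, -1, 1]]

R2 ← R2 − 8·R1
  [  1   0   0 ]
  [  0   2  -2 ]
  [ -5  -1   1 ]
R3 ← R3 + 5·R1
  [ 1   0   0 ]
  [ 0   2  -2 ]
  [ 0  -1   1 ]
R2 ← 1/2·R2
  [ 1   0   0 ]
  [ 0   1  -1 ]
  [ 0  -1   1 ]
R3 ← R3 + R2
  [ 1  0   0 ]
  [ 0  1  -1 ]
  [ 0  0   0 ]
The reduced form has 2 nonzero rows.

rank = 2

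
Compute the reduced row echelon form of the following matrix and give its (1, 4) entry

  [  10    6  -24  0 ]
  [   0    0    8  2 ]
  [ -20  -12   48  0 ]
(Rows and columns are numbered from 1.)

Multiply R1 by 1/10.
  [   1  3/5  -12/5  0 ]
  [   0    0      8  2 ]
  [ -20  -12     48  0 ]
Add 20 times R1 to R3.
  [ 1  3/5  -12/5  0 ]
  [ 0    0      8  2 ]
  [ 0    0      0  0 ]
Multiply R2 by 1/8.
  [ 1  3/5  -12/5    0 ]
  [ 0    0      1  1/4 ]
  [ 0    0      0    0 ]
Add 12/5 times R2 to R1.
  [ 1  3/5  0  3/5 ]
  [ 0    0  1  1/4 ]
  [ 0    0  0    0 ]

3/5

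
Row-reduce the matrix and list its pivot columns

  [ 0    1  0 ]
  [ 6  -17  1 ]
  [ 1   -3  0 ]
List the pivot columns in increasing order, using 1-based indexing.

1, 2, 3

Swap r1 and r2.
  [ 6  -17  1 ]
  [ 0    1  0 ]
  [ 1   -3  0 ]
Multiply r1 by 1/6.
  [ 1  -17/6  1/6 ]
  [ 0      1    0 ]
  [ 1     -3    0 ]
Subtract r1 from r3.
  [ 1  -17/6   1/6 ]
  [ 0      1     0 ]
  [ 0   -1/6  -1/6 ]
Add 1/6 times r2 to r3.
  [ 1  -17/6   1/6 ]
  [ 0      1     0 ]
  [ 0      0  -1/6 ]
Multiply r3 by -6.
  [ 1  -17/6  1/6 ]
  [ 0      1    0 ]
  [ 0      0    1 ]
Subtract 1/6 times r3 from r1.
  [ 1  -17/6  0 ]
  [ 0      1  0 ]
  [ 0      0  1 ]
Add 17/6 times r2 to r1.
  [ 1  0  0 ]
  [ 0  1  0 ]
  [ 0  0  1 ]
Pivot columns are the columns containing a leading 1.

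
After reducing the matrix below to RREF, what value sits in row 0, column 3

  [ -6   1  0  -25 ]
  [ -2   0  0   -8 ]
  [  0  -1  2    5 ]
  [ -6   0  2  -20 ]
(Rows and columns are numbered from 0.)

4

R1 := -1/6·R1
  [  1  -1/6  0  25/6 ]
  [ -2     0  0    -8 ]
  [  0    -1  2     5 ]
  [ -6     0  2   -20 ]
R2 := R2 + 2·R1
  [  1  -1/6  0  25/6 ]
  [  0  -1/3  0   1/3 ]
  [  0    -1  2     5 ]
  [ -6     0  2   -20 ]
R4 := R4 + 6·R1
  [ 1  -1/6  0  25/6 ]
  [ 0  -1/3  0   1/3 ]
  [ 0    -1  2     5 ]
  [ 0    -1  2     5 ]
R2 := -3·R2
  [ 1  -1/6  0  25/6 ]
  [ 0     1  0    -1 ]
  [ 0    -1  2     5 ]
  [ 0    -1  2     5 ]
R3 := R3 + R2
  [ 1  -1/6  0  25/6 ]
  [ 0     1  0    -1 ]
  [ 0     0  2     4 ]
  [ 0    -1  2     5 ]
R4 := R4 + R2
  [ 1  -1/6  0  25/6 ]
  [ 0     1  0    -1 ]
  [ 0     0  2     4 ]
  [ 0     0  2     4 ]
R3 := 1/2·R3
  [ 1  -1/6  0  25/6 ]
  [ 0     1  0    -1 ]
  [ 0     0  1     2 ]
  [ 0     0  2     4 ]
R4 := R4 − 2·R3
  [ 1  -1/6  0  25/6 ]
  [ 0     1  0    -1 ]
  [ 0     0  1     2 ]
  [ 0     0  0     0 ]
R1 := R1 + 1/6·R2
  [ 1  0  0   4 ]
  [ 0  1  0  -1 ]
  [ 0  0  1   2 ]
  [ 0  0  0   0 ]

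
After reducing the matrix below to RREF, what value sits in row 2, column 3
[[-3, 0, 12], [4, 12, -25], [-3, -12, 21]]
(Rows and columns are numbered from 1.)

ρ1 → -1/3·ρ1
  [  1    0   -4 ]
  [  4   12  -25 ]
  [ -3  -12   21 ]
ρ2 → ρ2 − 4·ρ1
  [  1    0  -4 ]
  [  0   12  -9 ]
  [ -3  -12  21 ]
ρ3 → ρ3 + 3·ρ1
  [ 1    0  -4 ]
  [ 0   12  -9 ]
  [ 0  -12   9 ]
ρ2 → 1/12·ρ2
  [ 1    0    -4 ]
  [ 0    1  -3/4 ]
  [ 0  -12     9 ]
ρ3 → ρ3 + 12·ρ2
  [ 1  0    -4 ]
  [ 0  1  -3/4 ]
  [ 0  0     0 ]

-3/4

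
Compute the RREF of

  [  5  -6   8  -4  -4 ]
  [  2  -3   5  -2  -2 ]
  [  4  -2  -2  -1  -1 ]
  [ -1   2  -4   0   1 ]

r1 -> 1/5·r1
  [  1  -6/5  8/5  -4/5  -4/5 ]
  [  2    -3    5    -2    -2 ]
  [  4    -2   -2    -1    -1 ]
  [ -1     2   -4     0     1 ]
r2 -> r2 − 2·r1
  [  1  -6/5  8/5  -4/5  -4/5 ]
  [  0  -3/5  9/5  -2/5  -2/5 ]
  [  4    -2   -2    -1    -1 ]
  [ -1     2   -4     0     1 ]
r3 -> r3 − 4·r1
  [  1  -6/5    8/5  -4/5  -4/5 ]
  [  0  -3/5    9/5  -2/5  -2/5 ]
  [  0  14/5  -42/5  11/5  11/5 ]
  [ -1     2     -4     0     1 ]
r4 -> r4 + r1
  [ 1  -6/5    8/5  -4/5  -4/5 ]
  [ 0  -3/5    9/5  -2/5  -2/5 ]
  [ 0  14/5  -42/5  11/5  11/5 ]
  [ 0   4/5  -12/5  -4/5   1/5 ]
r2 -> -5/3·r2
  [ 1  -6/5    8/5  -4/5  -4/5 ]
  [ 0     1     -3   2/3   2/3 ]
  [ 0  14/5  -42/5  11/5  11/5 ]
  [ 0   4/5  -12/5  -4/5   1/5 ]
r3 -> r3 − 14/5·r2
  [ 1  -6/5    8/5  -4/5  -4/5 ]
  [ 0     1     -3   2/3   2/3 ]
  [ 0     0      0   1/3   1/3 ]
  [ 0   4/5  -12/5  -4/5   1/5 ]
r4 -> r4 − 4/5·r2
  [ 1  -6/5  8/5  -4/5  -4/5 ]
  [ 0     1   -3   2/3   2/3 ]
  [ 0     0    0   1/3   1/3 ]
  [ 0     0    0  -4/3  -1/3 ]
r3 -> 3·r3
  [ 1  -6/5  8/5  -4/5  -4/5 ]
  [ 0     1   -3   2/3   2/3 ]
  [ 0     0    0     1     1 ]
  [ 0     0    0  -4/3  -1/3 ]
r4 -> r4 + 4/3·r3
  [ 1  -6/5  8/5  -4/5  -4/5 ]
  [ 0     1   -3   2/3   2/3 ]
  [ 0     0    0     1     1 ]
  [ 0     0    0     0     1 ]
r3 -> r3 − r4
  [ 1  -6/5  8/5  -4/5  -4/5 ]
  [ 0     1   -3   2/3   2/3 ]
  [ 0     0    0     1     0 ]
  [ 0     0    0     0     1 ]
r2 -> r2 − 2/3·r4
  [ 1  -6/5  8/5  -4/5  -4/5 ]
  [ 0     1   -3   2/3     0 ]
  [ 0     0    0     1     0 ]
  [ 0     0    0     0     1 ]
r1 -> r1 + 4/5·r4
  [ 1  -6/5  8/5  -4/5  0 ]
  [ 0     1   -3   2/3  0 ]
  [ 0     0    0     1  0 ]
  [ 0     0    0     0  1 ]
r2 -> r2 − 2/3·r3
  [ 1  -6/5  8/5  -4/5  0 ]
  [ 0     1   -3     0  0 ]
  [ 0     0    0     1  0 ]
  [ 0     0    0     0  1 ]
r1 -> r1 + 4/5·r3
  [ 1  -6/5  8/5  0  0 ]
  [ 0     1   -3  0  0 ]
  [ 0     0    0  1  0 ]
  [ 0     0    0  0  1 ]
r1 -> r1 + 6/5·r2
  [ 1  0  -2  0  0 ]
  [ 0  1  -3  0  0 ]
  [ 0  0   0  1  0 ]
  [ 0  0   0  0  1 ]

[[1, 0, -2, 0, 0], [0, 1, -3, 0, 0], [0, 0, 0, 1, 0], [0, 0, 0, 0, 1]]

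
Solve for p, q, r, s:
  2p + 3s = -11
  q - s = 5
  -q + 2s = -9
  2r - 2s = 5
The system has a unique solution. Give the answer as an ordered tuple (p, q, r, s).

(1/2, 1, -3/2, -4)

Form the augmented matrix and row-reduce:
  [ 2   0  0   3  |  -11 ]
  [ 0   1  0  -1  |    5 ]
  [ 0  -1  0   2  |   -9 ]
  [ 0   0  2  -2  |    5 ]
R1 := 1/2·R1
  [ 1   0  0  3/2  |  -11/2 ]
  [ 0   1  0   -1  |      5 ]
  [ 0  -1  0    2  |     -9 ]
  [ 0   0  2   -2  |      5 ]
R3 := R3 + R2
  [ 1  0  0  3/2  |  -11/2 ]
  [ 0  1  0   -1  |      5 ]
  [ 0  0  0    1  |     -4 ]
  [ 0  0  2   -2  |      5 ]
R3 <-> R4
  [ 1  0  0  3/2  |  -11/2 ]
  [ 0  1  0   -1  |      5 ]
  [ 0  0  2   -2  |      5 ]
  [ 0  0  0    1  |     -4 ]
R3 := 1/2·R3
  [ 1  0  0  3/2  |  -11/2 ]
  [ 0  1  0   -1  |      5 ]
  [ 0  0  1   -1  |    5/2 ]
  [ 0  0  0    1  |     -4 ]
R3 := R3 + R4
  [ 1  0  0  3/2  |  -11/2 ]
  [ 0  1  0   -1  |      5 ]
  [ 0  0  1    0  |   -3/2 ]
  [ 0  0  0    1  |     -4 ]
R2 := R2 + R4
  [ 1  0  0  3/2  |  -11/2 ]
  [ 0  1  0    0  |      1 ]
  [ 0  0  1    0  |   -3/2 ]
  [ 0  0  0    1  |     -4 ]
R1 := R1 − 3/2·R4
  [ 1  0  0  0  |   1/2 ]
  [ 0  1  0  0  |     1 ]
  [ 0  0  1  0  |  -3/2 ]
  [ 0  0  0  1  |    -4 ]
Reading off the last column: p = 1/2, q = 1, r = -3/2, s = -4.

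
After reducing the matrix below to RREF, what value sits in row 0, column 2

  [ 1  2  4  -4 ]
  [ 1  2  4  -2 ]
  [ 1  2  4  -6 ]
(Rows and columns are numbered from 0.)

4

r2 -> r2 − r1
  [ 1  2  4  -4 ]
  [ 0  0  0   2 ]
  [ 1  2  4  -6 ]
r3 -> r3 − r1
  [ 1  2  4  -4 ]
  [ 0  0  0   2 ]
  [ 0  0  0  -2 ]
r2 -> 1/2·r2
  [ 1  2  4  -4 ]
  [ 0  0  0   1 ]
  [ 0  0  0  -2 ]
r3 -> r3 + 2·r2
  [ 1  2  4  -4 ]
  [ 0  0  0   1 ]
  [ 0  0  0   0 ]
r1 -> r1 + 4·r2
  [ 1  2  4  0 ]
  [ 0  0  0  1 ]
  [ 0  0  0  0 ]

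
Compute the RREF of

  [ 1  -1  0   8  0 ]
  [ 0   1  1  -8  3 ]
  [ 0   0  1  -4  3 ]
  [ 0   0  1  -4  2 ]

Subtract r3 from r4.
  [ 1  -1  0   8   0 ]
  [ 0   1  1  -8   3 ]
  [ 0   0  1  -4   3 ]
  [ 0   0  0   0  -1 ]
Multiply r4 by -1.
  [ 1  -1  0   8  0 ]
  [ 0   1  1  -8  3 ]
  [ 0   0  1  -4  3 ]
  [ 0   0  0   0  1 ]
Subtract 3 times r4 from r3.
  [ 1  -1  0   8  0 ]
  [ 0   1  1  -8  3 ]
  [ 0   0  1  -4  0 ]
  [ 0   0  0   0  1 ]
Subtract 3 times r4 from r2.
  [ 1  -1  0   8  0 ]
  [ 0   1  1  -8  0 ]
  [ 0   0  1  -4  0 ]
  [ 0   0  0   0  1 ]
Subtract r3 from r2.
  [ 1  -1  0   8  0 ]
  [ 0   1  0  -4  0 ]
  [ 0   0  1  -4  0 ]
  [ 0   0  0   0  1 ]
Add r2 to r1.
  [ 1  0  0   4  0 ]
  [ 0  1  0  -4  0 ]
  [ 0  0  1  -4  0 ]
  [ 0  0  0   0  1 ]

[[1, 0, 0, 4, 0], [0, 1, 0, -4, 0], [0, 0, 1, -4, 0], [0, 0, 0, 0, 1]]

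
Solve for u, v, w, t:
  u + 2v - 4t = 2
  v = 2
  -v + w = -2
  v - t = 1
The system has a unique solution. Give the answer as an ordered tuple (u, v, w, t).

(2, 2, 0, 1)

Form the augmented matrix and row-reduce:
  [ 1   2  0  -4  |   2 ]
  [ 0   1  0   0  |   2 ]
  [ 0  -1  1   0  |  -2 ]
  [ 0   1  0  -1  |   1 ]
R3 ← R3 + R2
  [ 1  2  0  -4  |  2 ]
  [ 0  1  0   0  |  2 ]
  [ 0  0  1   0  |  0 ]
  [ 0  1  0  -1  |  1 ]
R4 ← R4 − R2
  [ 1  2  0  -4  |   2 ]
  [ 0  1  0   0  |   2 ]
  [ 0  0  1   0  |   0 ]
  [ 0  0  0  -1  |  -1 ]
R4 ← -1·R4
  [ 1  2  0  -4  |  2 ]
  [ 0  1  0   0  |  2 ]
  [ 0  0  1   0  |  0 ]
  [ 0  0  0   1  |  1 ]
R1 ← R1 + 4·R4
  [ 1  2  0  0  |  6 ]
  [ 0  1  0  0  |  2 ]
  [ 0  0  1  0  |  0 ]
  [ 0  0  0  1  |  1 ]
R1 ← R1 − 2·R2
  [ 1  0  0  0  |  2 ]
  [ 0  1  0  0  |  2 ]
  [ 0  0  1  0  |  0 ]
  [ 0  0  0  1  |  1 ]
Reading off the last column: u = 2, v = 2, w = 0, t = 1.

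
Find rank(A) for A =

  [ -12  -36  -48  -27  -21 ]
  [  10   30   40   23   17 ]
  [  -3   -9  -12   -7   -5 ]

rank = 2

Multiply ρ1 by -1/12.
  [  1   3    4  9/4  7/4 ]
  [ 10  30   40   23   17 ]
  [ -3  -9  -12   -7   -5 ]
Subtract 10 times ρ1 from ρ2.
  [  1   3    4  9/4   7/4 ]
  [  0   0    0  1/2  -1/2 ]
  [ -3  -9  -12   -7    -5 ]
Add 3 times ρ1 to ρ3.
  [ 1  3  4   9/4   7/4 ]
  [ 0  0  0   1/2  -1/2 ]
  [ 0  0  0  -1/4   1/4 ]
Multiply ρ2 by 2.
  [ 1  3  4   9/4  7/4 ]
  [ 0  0  0     1   -1 ]
  [ 0  0  0  -1/4  1/4 ]
Add 1/4 times ρ2 to ρ3.
  [ 1  3  4  9/4  7/4 ]
  [ 0  0  0    1   -1 ]
  [ 0  0  0    0    0 ]
Subtract 9/4 times ρ2 from ρ1.
  [ 1  3  4  0   4 ]
  [ 0  0  0  1  -1 ]
  [ 0  0  0  0   0 ]
The reduced form has 2 nonzero rows.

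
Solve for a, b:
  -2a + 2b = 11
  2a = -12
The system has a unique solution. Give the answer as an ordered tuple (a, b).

Form the augmented matrix and row-reduce:
  [ -2  2  |   11 ]
  [  2  0  |  -12 ]
ρ1 -> -1/2·ρ1
  [ 1  -1  |  -11/2 ]
  [ 2   0  |    -12 ]
ρ2 -> ρ2 − 2·ρ1
  [ 1  -1  |  -11/2 ]
  [ 0   2  |     -1 ]
ρ2 -> 1/2·ρ2
  [ 1  -1  |  -11/2 ]
  [ 0   1  |   -1/2 ]
ρ1 -> ρ1 + ρ2
  [ 1  0  |    -6 ]
  [ 0  1  |  -1/2 ]
Reading off the last column: a = -6, b = -1/2.

(-6, -1/2)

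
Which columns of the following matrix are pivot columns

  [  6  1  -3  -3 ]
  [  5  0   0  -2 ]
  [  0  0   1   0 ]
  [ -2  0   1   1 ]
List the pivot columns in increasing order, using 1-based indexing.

R1 → 1/6·R1
R2 → R2 − 5·R1
R4 → R4 + 2·R1
R2 → -6/5·R2
R4 → R4 − 1/3·R2
R4 → R4 − R3
R4 → 5·R4
R2 → R2 + 3/5·R4
R1 → R1 + 1/2·R4
R2 → R2 + 3·R3
R1 → R1 + 1/2·R3
R1 → R1 − 1/6·R2
Pivot columns are the columns containing a leading 1.

1, 2, 3, 4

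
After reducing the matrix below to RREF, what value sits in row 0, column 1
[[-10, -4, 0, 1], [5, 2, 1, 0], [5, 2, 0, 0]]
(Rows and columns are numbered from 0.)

2/5

R1 ← -1/10·R1
  [ 1  2/5  0  -1/10 ]
  [ 5    2  1      0 ]
  [ 5    2  0      0 ]
R2 ← R2 − 5·R1
  [ 1  2/5  0  -1/10 ]
  [ 0    0  1    1/2 ]
  [ 5    2  0      0 ]
R3 ← R3 − 5·R1
  [ 1  2/5  0  -1/10 ]
  [ 0    0  1    1/2 ]
  [ 0    0  0    1/2 ]
R3 ← 2·R3
  [ 1  2/5  0  -1/10 ]
  [ 0    0  1    1/2 ]
  [ 0    0  0      1 ]
R2 ← R2 − 1/2·R3
  [ 1  2/5  0  -1/10 ]
  [ 0    0  1      0 ]
  [ 0    0  0      1 ]
R1 ← R1 + 1/10·R3
  [ 1  2/5  0  0 ]
  [ 0    0  1  0 ]
  [ 0    0  0  1 ]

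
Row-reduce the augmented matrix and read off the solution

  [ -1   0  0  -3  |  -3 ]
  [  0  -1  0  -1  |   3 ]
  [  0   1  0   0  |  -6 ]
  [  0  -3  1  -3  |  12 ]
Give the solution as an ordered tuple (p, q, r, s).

(-6, -6, 3, 3)

Multiply r1 by -1.
Multiply r2 by -1.
Subtract r2 from r3.
Add 3 times r2 to r4.
Swap r3 and r4.
Multiply r4 by -1.
Subtract r4 from r2.
Subtract 3 times r4 from r1.
Reading off the last column: p = -6, q = -6, r = 3, s = 3.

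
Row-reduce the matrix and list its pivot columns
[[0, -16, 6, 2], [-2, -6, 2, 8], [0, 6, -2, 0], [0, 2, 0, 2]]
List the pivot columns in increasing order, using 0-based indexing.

0, 1, 2

Swap r1 and r2.
Multiply r1 by -1/2.
Multiply r2 by -1/16.
Subtract 6 times r2 from r3.
Subtract 2 times r2 from r4.
Multiply r3 by 4.
Subtract 3/4 times r3 from r4.
Add 3/8 times r3 to r2.
Add r3 to r1.
Subtract 3 times r2 from r1.
Pivot columns are the columns containing a leading 1.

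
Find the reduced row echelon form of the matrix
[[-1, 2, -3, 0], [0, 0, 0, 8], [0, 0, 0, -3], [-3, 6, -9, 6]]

Multiply R1 by -1.
Add 3 times R1 to R4.
Multiply R2 by 1/8.
Add 3 times R2 to R3.
Subtract 6 times R2 from R4.

[[1, -2, 3, 0], [0, 0, 0, 1], [0, 0, 0, 0], [0, 0, 0, 0]]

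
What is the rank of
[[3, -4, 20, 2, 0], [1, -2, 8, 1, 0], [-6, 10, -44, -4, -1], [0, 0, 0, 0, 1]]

rank = 4

ρ1 ← 1/3·ρ1
ρ2 ← ρ2 − ρ1
ρ3 ← ρ3 + 6·ρ1
ρ2 ← -3/2·ρ2
ρ3 ← ρ3 − 2·ρ2
ρ3 ← ρ3 + ρ4
ρ2 ← ρ2 + 1/2·ρ3
ρ1 ← ρ1 − 2/3·ρ3
ρ1 ← ρ1 + 4/3·ρ2
The reduced form has 4 nonzero rows.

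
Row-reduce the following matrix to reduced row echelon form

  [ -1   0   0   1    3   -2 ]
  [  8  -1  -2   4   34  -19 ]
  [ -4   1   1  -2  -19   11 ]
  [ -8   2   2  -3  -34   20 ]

r1 ← -1·r1
  [  1   0   0  -1   -3    2 ]
  [  8  -1  -2   4   34  -19 ]
  [ -4   1   1  -2  -19   11 ]
  [ -8   2   2  -3  -34   20 ]
r2 ← r2 − 8·r1
  [  1   0   0  -1   -3    2 ]
  [  0  -1  -2  12   58  -35 ]
  [ -4   1   1  -2  -19   11 ]
  [ -8   2   2  -3  -34   20 ]
r3 ← r3 + 4·r1
  [  1   0   0  -1   -3    2 ]
  [  0  -1  -2  12   58  -35 ]
  [  0   1   1  -6  -31   19 ]
  [ -8   2   2  -3  -34   20 ]
r4 ← r4 + 8·r1
  [ 1   0   0   -1   -3    2 ]
  [ 0  -1  -2   12   58  -35 ]
  [ 0   1   1   -6  -31   19 ]
  [ 0   2   2  -11  -58   36 ]
r2 ← -1·r2
  [ 1  0  0   -1   -3   2 ]
  [ 0  1  2  -12  -58  35 ]
  [ 0  1  1   -6  -31  19 ]
  [ 0  2  2  -11  -58  36 ]
r3 ← r3 − r2
  [ 1  0   0   -1   -3    2 ]
  [ 0  1   2  -12  -58   35 ]
  [ 0  0  -1    6   27  -16 ]
  [ 0  2   2  -11  -58   36 ]
r4 ← r4 − 2·r2
  [ 1  0   0   -1   -3    2 ]
  [ 0  1   2  -12  -58   35 ]
  [ 0  0  -1    6   27  -16 ]
  [ 0  0  -2   13   58  -34 ]
r3 ← -1·r3
  [ 1  0   0   -1   -3    2 ]
  [ 0  1   2  -12  -58   35 ]
  [ 0  0   1   -6  -27   16 ]
  [ 0  0  -2   13   58  -34 ]
r4 ← r4 + 2·r3
  [ 1  0  0   -1   -3   2 ]
  [ 0  1  2  -12  -58  35 ]
  [ 0  0  1   -6  -27  16 ]
  [ 0  0  0    1    4  -2 ]
r3 ← r3 + 6·r4
  [ 1  0  0   -1   -3   2 ]
  [ 0  1  2  -12  -58  35 ]
  [ 0  0  1    0   -3   4 ]
  [ 0  0  0    1    4  -2 ]
r2 ← r2 + 12·r4
  [ 1  0  0  -1   -3   2 ]
  [ 0  1  2   0  -10  11 ]
  [ 0  0  1   0   -3   4 ]
  [ 0  0  0   1    4  -2 ]
r1 ← r1 + r4
  [ 1  0  0  0    1   0 ]
  [ 0  1  2  0  -10  11 ]
  [ 0  0  1  0   -3   4 ]
  [ 0  0  0  1    4  -2 ]
r2 ← r2 − 2·r3
  [ 1  0  0  0   1   0 ]
  [ 0  1  0  0  -4   3 ]
  [ 0  0  1  0  -3   4 ]
  [ 0  0  0  1   4  -2 ]

[[1, 0, 0, 0, 1, 0], [0, 1, 0, 0, -4, 3], [0, 0, 1, 0, -3, 4], [0, 0, 0, 1, 4, -2]]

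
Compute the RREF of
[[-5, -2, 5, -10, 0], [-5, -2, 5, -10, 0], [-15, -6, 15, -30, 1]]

ρ1 → -1/5·ρ1
  [   1  2/5  -1    2  0 ]
  [  -5   -2   5  -10  0 ]
  [ -15   -6  15  -30  1 ]
ρ2 → ρ2 + 5·ρ1
  [   1  2/5  -1    2  0 ]
  [   0    0   0    0  0 ]
  [ -15   -6  15  -30  1 ]
ρ3 → ρ3 + 15·ρ1
  [ 1  2/5  -1  2  0 ]
  [ 0    0   0  0  0 ]
  [ 0    0   0  0  1 ]
ρ2 <-> ρ3
  [ 1  2/5  -1  2  0 ]
  [ 0    0   0  0  1 ]
  [ 0    0   0  0  0 ]

[[1, 2/5, -1, 2, 0], [0, 0, 0, 0, 1], [0, 0, 0, 0, 0]]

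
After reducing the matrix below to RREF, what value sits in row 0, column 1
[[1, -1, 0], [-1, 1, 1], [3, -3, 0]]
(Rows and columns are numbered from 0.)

Add r1 to r2.
Subtract 3 times r1 from r3.

-1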